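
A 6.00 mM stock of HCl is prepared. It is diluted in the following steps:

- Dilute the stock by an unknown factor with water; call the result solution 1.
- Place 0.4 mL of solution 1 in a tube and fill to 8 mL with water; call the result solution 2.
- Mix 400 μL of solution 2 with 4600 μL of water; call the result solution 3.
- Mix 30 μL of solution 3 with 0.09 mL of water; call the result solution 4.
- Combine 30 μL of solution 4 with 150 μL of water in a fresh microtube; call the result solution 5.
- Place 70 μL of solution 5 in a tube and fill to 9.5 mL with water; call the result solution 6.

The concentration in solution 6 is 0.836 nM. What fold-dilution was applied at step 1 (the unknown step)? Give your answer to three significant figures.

8.81-fold

Step 1: unknown factor x
Step 2: 0.4 mL brought to 8 mL → factor 8/0.4 = 20
Step 3: 400 μL + 4600 μL = 5000 μL total → factor 5000/400 = 12.5
Step 4: 30 μL + 0.09 mL = 120 μL total → factor 120/30 = 4
Step 5: 30 μL + 150 μL = 180 μL total → factor 180/30 = 6
Step 6: 70 μL brought to 9.5 mL → factor 9500/70 = 135.71
Product of known-step factors = 8.1429 × 10^5
Overall factor = 6.00 mM / (0.836 nM) = 7.177 × 10^6
x = 7.177 × 10^6 / 8.1429 × 10^5 = 8.81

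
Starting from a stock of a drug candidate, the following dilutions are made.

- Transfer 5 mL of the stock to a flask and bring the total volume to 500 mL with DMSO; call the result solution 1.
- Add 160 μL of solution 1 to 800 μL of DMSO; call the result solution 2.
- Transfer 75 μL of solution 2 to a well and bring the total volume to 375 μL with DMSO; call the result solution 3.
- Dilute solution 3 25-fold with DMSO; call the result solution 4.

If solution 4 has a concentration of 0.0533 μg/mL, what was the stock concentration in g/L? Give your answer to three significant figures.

4.00 g/L

Step 1: 5 mL brought to 500 mL → factor 500/5 = 100
Step 2: 160 μL + 800 μL = 960 μL total → factor 960/160 = 6
Step 3: 75 μL brought to 375 μL → factor 375/75 = 5
Step 4: 25-fold → factor 25
Overall dilution factor = 100 × 6 × 5 × 25 = 75000
Stock = 0.0533 μg/mL × 75000 = 3998 μg/mL = 4.00 g/L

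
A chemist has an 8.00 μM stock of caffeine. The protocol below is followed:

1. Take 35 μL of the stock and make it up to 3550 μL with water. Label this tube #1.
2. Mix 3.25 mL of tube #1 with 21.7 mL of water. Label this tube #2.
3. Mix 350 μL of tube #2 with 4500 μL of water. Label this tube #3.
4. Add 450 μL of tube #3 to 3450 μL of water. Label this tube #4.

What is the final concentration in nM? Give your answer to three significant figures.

0.0855 nM

Step 1: 35 μL brought to 3550 μL → factor 3550/35 = 101.43
Step 2: 3.25 mL + 21.7 mL = 24.95 mL total → factor 24.95/3.25 = 7.6769
Step 3: 350 μL + 4500 μL = 4850 μL total → factor 4850/350 = 13.857
Step 4: 450 μL + 3450 μL = 3900 μL total → factor 3900/450 = 8.6667
Overall dilution factor = 101.43 × 7.6769 × 13.857 × 8.6667 = 93513
Final = 8.00 μM / 93513 = 8.555 × 10^-5 μM = 0.0855 nM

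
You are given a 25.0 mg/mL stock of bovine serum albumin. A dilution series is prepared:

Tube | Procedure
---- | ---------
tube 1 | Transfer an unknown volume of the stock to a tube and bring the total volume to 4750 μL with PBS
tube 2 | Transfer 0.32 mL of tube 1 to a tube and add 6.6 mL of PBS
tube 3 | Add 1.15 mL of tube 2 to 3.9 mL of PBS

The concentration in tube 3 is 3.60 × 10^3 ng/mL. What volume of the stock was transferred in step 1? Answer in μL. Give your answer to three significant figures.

65.0 μL

Step 1: v brought to 4750 μL → factor = 4750 μL/v
Step 2: 0.32 mL + 6.6 mL = 6.92 mL total → factor 6.92/0.32 = 21.625
Step 3: 1.15 mL + 3.9 mL = 5.05 mL total → factor 5.05/1.15 = 4.3913
Product of known-step factors = 94.962
Overall factor = 25.0 mg/mL / (3.60 × 10^3 ng/mL) = 6944.4
Step-1 factor = 6944.4 / 94.962 = 73.129
v = 4750 μL / 73.129 = 65.0 μL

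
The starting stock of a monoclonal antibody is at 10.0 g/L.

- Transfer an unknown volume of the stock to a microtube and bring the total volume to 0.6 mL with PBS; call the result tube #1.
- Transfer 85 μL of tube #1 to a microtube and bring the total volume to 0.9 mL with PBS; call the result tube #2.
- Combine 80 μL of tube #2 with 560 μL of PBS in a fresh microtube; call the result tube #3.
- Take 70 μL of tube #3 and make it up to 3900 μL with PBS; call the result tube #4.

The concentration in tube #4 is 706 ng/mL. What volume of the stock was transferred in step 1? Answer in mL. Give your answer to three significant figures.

0.200 mL

Step 1: v brought to 0.6 mL → factor = 0.6 mL/v
Step 2: 85 μL brought to 0.9 mL → factor 900/85 = 10.588
Step 3: 80 μL + 560 μL = 640 μL total → factor 640/80 = 8
Step 4: 70 μL brought to 3900 μL → factor 3900/70 = 55.714
Product of known-step factors = 4719.3
Overall factor = 10.0 g/L / (706 ng/mL) = 14164
Step-1 factor = 14164 / 4719.3 = 3.0013
v = 0.6 mL / 3.0013 = 0.200 mL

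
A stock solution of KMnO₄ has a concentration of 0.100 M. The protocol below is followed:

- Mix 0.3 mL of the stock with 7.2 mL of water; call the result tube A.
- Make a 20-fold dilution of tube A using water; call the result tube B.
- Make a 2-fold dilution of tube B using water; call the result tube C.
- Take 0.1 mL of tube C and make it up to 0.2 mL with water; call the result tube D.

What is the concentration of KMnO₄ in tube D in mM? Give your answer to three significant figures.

Step 1: 0.3 mL + 7.2 mL = 7.5 mL total → factor 7.5/0.3 = 25
Step 2: 20-fold → factor 20
Step 3: 2-fold → factor 2
Step 4: 0.1 mL brought to 0.2 mL → factor 0.2/0.1 = 2
Overall dilution factor = 25 × 20 × 2 × 2 = 2000
Final = 0.100 M / 2000 = 5.000 × 10^-5 M = 0.0500 mM

0.0500 mM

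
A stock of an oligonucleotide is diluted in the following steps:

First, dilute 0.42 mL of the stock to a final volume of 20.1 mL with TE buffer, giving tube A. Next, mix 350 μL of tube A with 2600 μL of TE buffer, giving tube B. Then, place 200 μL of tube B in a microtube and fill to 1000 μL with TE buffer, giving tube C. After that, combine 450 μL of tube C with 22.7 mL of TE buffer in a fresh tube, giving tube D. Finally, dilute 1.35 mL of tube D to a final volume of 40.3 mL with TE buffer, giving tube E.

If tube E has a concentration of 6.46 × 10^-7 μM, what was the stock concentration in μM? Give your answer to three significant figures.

2.00 μM

Step 1: 0.42 mL brought to 20.1 mL → factor 20.1/0.42 = 47.857
Step 2: 350 μL + 2600 μL = 2950 μL total → factor 2950/350 = 8.4286
Step 3: 200 μL brought to 1000 μL → factor 1000/200 = 5
Step 4: 450 μL + 22.7 mL = 23150 μL total → factor 23150/450 = 51.444
Step 5: 1.35 mL brought to 40.3 mL → factor 40.3/1.35 = 29.852
Overall dilution factor = 47.857 × 8.4286 × 5 × 51.444 × 29.852 = 3.0973 × 10^6
Stock = 6.46 × 10^-7 μM × 3.0973 × 10^6 = 2.00 μM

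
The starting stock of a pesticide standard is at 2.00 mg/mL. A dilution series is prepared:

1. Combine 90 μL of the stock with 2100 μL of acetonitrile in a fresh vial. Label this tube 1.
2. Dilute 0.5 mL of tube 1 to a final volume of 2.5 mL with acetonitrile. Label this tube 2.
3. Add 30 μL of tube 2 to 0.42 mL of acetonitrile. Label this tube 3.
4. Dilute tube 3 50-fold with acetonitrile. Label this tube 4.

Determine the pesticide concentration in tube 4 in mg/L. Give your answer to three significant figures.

Step 1: 90 μL + 2100 μL = 2190 μL total → factor 2190/90 = 24.333
Step 2: 0.5 mL brought to 2.5 mL → factor 2.5/0.5 = 5
Step 3: 30 μL + 0.42 mL = 450 μL total → factor 450/30 = 15
Step 4: 50-fold → factor 50
Overall dilution factor = 24.333 × 5 × 15 × 50 = 91250
Final = 2.00 mg/mL / 91250 = 2.192 × 10^-5 mg/mL = 0.0219 mg/L

0.0219 mg/L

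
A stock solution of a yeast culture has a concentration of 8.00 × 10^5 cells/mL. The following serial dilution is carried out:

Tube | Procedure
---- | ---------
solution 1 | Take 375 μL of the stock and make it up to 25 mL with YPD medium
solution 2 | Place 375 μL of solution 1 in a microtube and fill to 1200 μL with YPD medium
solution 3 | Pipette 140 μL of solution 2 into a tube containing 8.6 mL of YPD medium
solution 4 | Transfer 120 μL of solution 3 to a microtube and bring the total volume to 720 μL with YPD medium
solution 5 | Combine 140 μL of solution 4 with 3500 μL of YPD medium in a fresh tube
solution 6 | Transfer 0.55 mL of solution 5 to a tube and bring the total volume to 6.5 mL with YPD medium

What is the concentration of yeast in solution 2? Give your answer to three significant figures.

Step 1: 375 μL brought to 25 mL → factor 25000/375 = 66.667
Step 2: 375 μL brought to 1200 μL → factor 1200/375 = 3.2
Dilution factor through solution 2 = 66.667 × 3.2 = 213.33
[solution 2] = 8.00 × 10^5 cells/mL / 213.33 = 3.75 × 10^3 cells/mL

3.75 × 10^3 cells/mL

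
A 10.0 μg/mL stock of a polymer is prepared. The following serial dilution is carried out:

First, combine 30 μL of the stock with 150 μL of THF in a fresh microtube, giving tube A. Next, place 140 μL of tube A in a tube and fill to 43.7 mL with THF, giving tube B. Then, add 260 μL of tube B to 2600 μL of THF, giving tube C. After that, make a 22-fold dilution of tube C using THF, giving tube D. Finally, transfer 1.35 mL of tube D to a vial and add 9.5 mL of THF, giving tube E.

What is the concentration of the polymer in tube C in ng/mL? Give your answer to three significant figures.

Step 1: 30 μL + 150 μL = 180 μL total → factor 180/30 = 6
Step 2: 140 μL brought to 43.7 mL → factor 43700/140 = 312.14
Step 3: 260 μL + 2600 μL = 2860 μL total → factor 2860/260 = 11
Dilution factor through tube C = 6 × 312.14 × 11 = 20601
[tube C] = 10.0 μg/mL / 20601 = 0.0004854 μg/mL = 0.485 ng/mL

0.485 ng/mL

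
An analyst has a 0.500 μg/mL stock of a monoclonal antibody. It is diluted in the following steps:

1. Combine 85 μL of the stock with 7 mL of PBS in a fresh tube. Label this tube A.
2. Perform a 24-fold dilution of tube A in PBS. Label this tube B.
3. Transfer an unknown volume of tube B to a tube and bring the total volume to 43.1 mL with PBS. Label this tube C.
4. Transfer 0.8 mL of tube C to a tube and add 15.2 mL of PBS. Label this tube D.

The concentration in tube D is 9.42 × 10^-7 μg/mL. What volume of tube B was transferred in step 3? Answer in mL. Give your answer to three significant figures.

3.25 mL

Step 1: 85 μL + 7 mL = 7085 μL total → factor 7085/85 = 83.353
Step 2: 24-fold → factor 24
Step 3: v brought to 43.1 mL → factor = 43.1 mL/v
Step 4: 0.8 mL + 15.2 mL = 16 mL total → factor 16/0.8 = 20
Product of known-step factors = 40009
Overall factor = 0.500 μg/mL / (9.42 × 10^-7 μg/mL) = 5.3079 × 10^5
Step-3 factor = 5.3079 × 10^5 / 40009 = 13.267
v = 43.1 mL / 13.267 = 3.25 mL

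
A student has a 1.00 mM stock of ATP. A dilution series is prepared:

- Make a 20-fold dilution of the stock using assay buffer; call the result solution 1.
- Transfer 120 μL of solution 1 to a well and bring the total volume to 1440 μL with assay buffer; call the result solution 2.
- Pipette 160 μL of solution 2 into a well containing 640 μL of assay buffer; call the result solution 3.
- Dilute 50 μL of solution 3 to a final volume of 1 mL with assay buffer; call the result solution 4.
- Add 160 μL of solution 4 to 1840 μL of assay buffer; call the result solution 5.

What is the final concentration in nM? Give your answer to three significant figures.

Step 1: 20-fold → factor 20
Step 2: 120 μL brought to 1440 μL → factor 1440/120 = 12
Step 3: 160 μL + 640 μL = 800 μL total → factor 800/160 = 5
Step 4: 50 μL brought to 1 mL → factor 1000/50 = 20
Step 5: 160 μL + 1840 μL = 2000 μL total → factor 2000/160 = 12.5
Overall dilution factor = 20 × 12 × 5 × 20 × 12.5 = 3 × 10^5
Final = 1.00 mM / 3 × 10^5 = 3.333 × 10^-6 mM = 3.33 nM

3.33 nM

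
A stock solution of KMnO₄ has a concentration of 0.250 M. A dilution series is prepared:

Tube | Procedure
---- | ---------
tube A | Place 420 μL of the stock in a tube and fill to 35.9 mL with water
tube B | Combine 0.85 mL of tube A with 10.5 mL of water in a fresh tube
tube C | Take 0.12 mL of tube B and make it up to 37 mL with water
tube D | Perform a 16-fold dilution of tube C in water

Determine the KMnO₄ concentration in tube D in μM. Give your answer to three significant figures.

0.0444 μM

Step 1: 420 μL brought to 35.9 mL → factor 35900/420 = 85.476
Step 2: 0.85 mL + 10.5 mL = 11.35 mL total → factor 11.35/0.85 = 13.353
Step 3: 0.12 mL brought to 37 mL → factor 37/0.12 = 308.33
Step 4: 16-fold → factor 16
Overall dilution factor = 85.476 × 13.353 × 308.33 × 16 = 5.6307 × 10^6
Final = 0.250 M / 5.6307 × 10^6 = 4.440 × 10^-8 M = 0.0444 μM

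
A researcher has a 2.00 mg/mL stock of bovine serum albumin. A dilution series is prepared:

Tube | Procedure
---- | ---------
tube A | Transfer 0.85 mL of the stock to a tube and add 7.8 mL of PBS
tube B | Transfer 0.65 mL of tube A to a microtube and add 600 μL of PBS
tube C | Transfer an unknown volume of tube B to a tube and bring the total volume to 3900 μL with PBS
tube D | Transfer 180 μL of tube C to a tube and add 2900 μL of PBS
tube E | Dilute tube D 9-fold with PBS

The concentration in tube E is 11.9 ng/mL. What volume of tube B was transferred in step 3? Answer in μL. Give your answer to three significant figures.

Step 1: 0.85 mL + 7.8 mL = 8.65 mL total → factor 8.65/0.85 = 10.176
Step 2: 0.65 mL + 600 μL = 1.25 mL total → factor 1.25/0.65 = 1.9231
Step 3: v brought to 3900 μL → factor = 3900 μL/v
Step 4: 180 μL + 2900 μL = 3080 μL total → factor 3080/180 = 17.111
Step 5: 9-fold → factor 9
Product of known-step factors = 3013.8
Overall factor = 2.00 mg/mL / (11.9 ng/mL) = 1.6807 × 10^5
Step-3 factor = 1.6807 × 10^5 / 3013.8 = 55.766
v = 3900 μL / 55.766 = 69.9 μL

69.9 μL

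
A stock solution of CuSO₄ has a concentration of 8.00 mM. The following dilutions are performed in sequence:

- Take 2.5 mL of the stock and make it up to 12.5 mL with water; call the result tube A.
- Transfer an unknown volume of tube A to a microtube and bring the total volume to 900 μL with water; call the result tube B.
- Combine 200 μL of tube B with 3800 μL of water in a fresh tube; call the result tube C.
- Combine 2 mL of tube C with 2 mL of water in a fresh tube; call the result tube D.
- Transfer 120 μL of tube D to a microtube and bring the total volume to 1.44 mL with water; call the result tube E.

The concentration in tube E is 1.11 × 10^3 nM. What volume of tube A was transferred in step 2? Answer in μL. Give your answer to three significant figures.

300 μL

Step 1: 2.5 mL brought to 12.5 mL → factor 12.5/2.5 = 5
Step 2: v brought to 900 μL → factor = 900 μL/v
Step 3: 200 μL + 3800 μL = 4000 μL total → factor 4000/200 = 20
Step 4: 2 mL + 2 mL = 4 mL total → factor 4/2 = 2
Step 5: 120 μL brought to 1.44 mL → factor 1440/120 = 12
Product of known-step factors = 2400
Overall factor = 8.00 mM / (1.11 × 10^3 nM) = 7207.2
Step-2 factor = 7207.2 / 2400 = 3.003
v = 900 μL / 3.003 = 300 μL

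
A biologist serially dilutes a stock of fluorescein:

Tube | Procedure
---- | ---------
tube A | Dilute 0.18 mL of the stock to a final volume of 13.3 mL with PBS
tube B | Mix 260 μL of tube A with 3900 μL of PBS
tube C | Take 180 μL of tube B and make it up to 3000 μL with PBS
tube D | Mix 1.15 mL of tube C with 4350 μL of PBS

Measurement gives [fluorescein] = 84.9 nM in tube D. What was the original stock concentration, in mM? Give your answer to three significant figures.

8.00 mM

Step 1: 0.18 mL brought to 13.3 mL → factor 13.3/0.18 = 73.889
Step 2: 260 μL + 3900 μL = 4160 μL total → factor 4160/260 = 16
Step 3: 180 μL brought to 3000 μL → factor 3000/180 = 16.667
Step 4: 1.15 mL + 4350 μL = 5.5 mL total → factor 5.5/1.15 = 4.7826
Overall dilution factor = 73.889 × 16 × 16.667 × 4.7826 = 94235
Stock = 84.9 nM × 94235 = 8.001 × 10^6 nM = 8.00 mM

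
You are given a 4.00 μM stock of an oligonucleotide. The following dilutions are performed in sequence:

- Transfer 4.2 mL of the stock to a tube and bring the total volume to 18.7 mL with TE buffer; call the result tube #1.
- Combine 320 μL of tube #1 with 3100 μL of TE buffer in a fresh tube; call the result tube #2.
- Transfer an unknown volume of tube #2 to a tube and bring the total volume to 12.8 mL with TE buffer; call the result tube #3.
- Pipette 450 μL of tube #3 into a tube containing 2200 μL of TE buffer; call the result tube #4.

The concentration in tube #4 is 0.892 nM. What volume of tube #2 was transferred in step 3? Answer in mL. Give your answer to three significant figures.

Step 1: 4.2 mL brought to 18.7 mL → factor 18.7/4.2 = 4.4524
Step 2: 320 μL + 3100 μL = 3420 μL total → factor 3420/320 = 10.688
Step 3: v brought to 12.8 mL → factor = 12.8 mL/v
Step 4: 450 μL + 2200 μL = 2650 μL total → factor 2650/450 = 5.8889
Product of known-step factors = 280.22
Overall factor = 4.00 μM / (0.892 nM) = 4484.3
Step-3 factor = 4484.3 / 280.22 = 16.003
v = 12.8 mL / 16.003 = 0.800 mL

0.800 mL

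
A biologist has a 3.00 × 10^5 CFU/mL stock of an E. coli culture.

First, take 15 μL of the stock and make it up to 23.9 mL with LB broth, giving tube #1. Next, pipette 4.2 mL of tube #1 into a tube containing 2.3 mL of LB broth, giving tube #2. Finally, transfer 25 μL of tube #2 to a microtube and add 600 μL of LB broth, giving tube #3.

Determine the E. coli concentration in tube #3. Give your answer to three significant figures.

4.87 CFU/mL

Step 1: 15 μL brought to 23.9 mL → factor 23900/15 = 1593.3
Step 2: 4.2 mL + 2.3 mL = 6.5 mL total → factor 6.5/4.2 = 1.5476
Step 3: 25 μL + 600 μL = 625 μL total → factor 625/25 = 25
Overall dilution factor = 1593.3 × 1.5476 × 25 = 61647
Final = 3.00 × 10^5 CFU/mL / 61647 = 4.87 CFU/mL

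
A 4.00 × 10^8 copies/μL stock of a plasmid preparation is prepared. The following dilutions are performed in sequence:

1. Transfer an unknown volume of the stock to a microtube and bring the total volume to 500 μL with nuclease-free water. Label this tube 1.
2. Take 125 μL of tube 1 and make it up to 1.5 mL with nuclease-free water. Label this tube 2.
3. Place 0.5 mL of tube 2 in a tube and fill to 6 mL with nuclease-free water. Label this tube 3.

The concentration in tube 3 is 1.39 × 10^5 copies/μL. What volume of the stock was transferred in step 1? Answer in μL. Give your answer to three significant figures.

25.0 μL

Step 1: v brought to 500 μL → factor = 500 μL/v
Step 2: 125 μL brought to 1.5 mL → factor 1500/125 = 12
Step 3: 0.5 mL brought to 6 mL → factor 6/0.5 = 12
Product of known-step factors = 144
Overall factor = 4.00 × 10^8 copies/μL / (1.39 × 10^5 copies/μL) = 2877.7
Step-1 factor = 2877.7 / 144 = 19.984
v = 500 μL / 19.984 = 25.0 μL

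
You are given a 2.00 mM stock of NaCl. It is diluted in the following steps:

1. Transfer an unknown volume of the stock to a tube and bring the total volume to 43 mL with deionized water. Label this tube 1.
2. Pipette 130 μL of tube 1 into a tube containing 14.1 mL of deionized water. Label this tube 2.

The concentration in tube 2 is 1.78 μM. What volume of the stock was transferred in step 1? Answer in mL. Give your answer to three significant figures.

4.19 mL

Step 1: v brought to 43 mL → factor = 43 mL/v
Step 2: 130 μL + 14.1 mL = 14230 μL total → factor 14230/130 = 109.46
Product of known-step factors = 109.46
Overall factor = 2.00 mM / (1.78 μM) = 1123.6
Step-1 factor = 1123.6 / 109.46 = 10.265
v = 43 mL / 10.265 = 4.19 mL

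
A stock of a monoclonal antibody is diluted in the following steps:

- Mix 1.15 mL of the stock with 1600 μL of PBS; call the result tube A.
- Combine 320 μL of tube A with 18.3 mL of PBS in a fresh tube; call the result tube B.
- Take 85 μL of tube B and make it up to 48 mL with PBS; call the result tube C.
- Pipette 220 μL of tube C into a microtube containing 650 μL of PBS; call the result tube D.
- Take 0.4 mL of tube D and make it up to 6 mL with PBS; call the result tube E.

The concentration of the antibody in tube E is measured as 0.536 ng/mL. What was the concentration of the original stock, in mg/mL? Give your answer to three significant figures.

Step 1: 1.15 mL + 1600 μL = 2.75 mL total → factor 2.75/1.15 = 2.3913
Step 2: 320 μL + 18.3 mL = 18620 μL total → factor 18620/320 = 58.188
Step 3: 85 μL brought to 48 mL → factor 48000/85 = 564.71
Step 4: 220 μL + 650 μL = 870 μL total → factor 870/220 = 3.9545
Step 5: 0.4 mL brought to 6 mL → factor 6/0.4 = 15
Overall dilution factor = 2.3913 × 58.188 × 564.71 × 3.9545 × 15 = 4.661 × 10^6
Stock = 0.536 ng/mL × 4.661 × 10^6 = 2.498 × 10^6 ng/mL = 2.50 mg/mL

2.50 mg/mL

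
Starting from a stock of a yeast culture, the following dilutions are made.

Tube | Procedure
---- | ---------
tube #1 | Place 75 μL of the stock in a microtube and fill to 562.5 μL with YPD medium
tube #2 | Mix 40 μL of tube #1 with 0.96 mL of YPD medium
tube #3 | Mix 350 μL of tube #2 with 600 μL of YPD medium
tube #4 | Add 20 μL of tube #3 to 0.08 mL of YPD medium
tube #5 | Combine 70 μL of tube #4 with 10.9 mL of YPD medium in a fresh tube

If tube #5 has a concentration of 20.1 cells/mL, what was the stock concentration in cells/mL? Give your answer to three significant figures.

Step 1: 75 μL brought to 562.5 μL → factor 562.5/75 = 7.5
Step 2: 40 μL + 0.96 mL = 1000 μL total → factor 1000/40 = 25
Step 3: 350 μL + 600 μL = 950 μL total → factor 950/350 = 2.7143
Step 4: 20 μL + 0.08 mL = 100 μL total → factor 100/20 = 5
Step 5: 70 μL + 10.9 mL = 10970 μL total → factor 10970/70 = 156.71
Overall dilution factor = 7.5 × 25 × 2.7143 × 5 × 156.71 = 3.9878 × 10^5
Stock = 20.1 cells/mL × 3.9878 × 10^5 = 8.02 × 10^6 cells/mL

8.02 × 10^6 cells/mL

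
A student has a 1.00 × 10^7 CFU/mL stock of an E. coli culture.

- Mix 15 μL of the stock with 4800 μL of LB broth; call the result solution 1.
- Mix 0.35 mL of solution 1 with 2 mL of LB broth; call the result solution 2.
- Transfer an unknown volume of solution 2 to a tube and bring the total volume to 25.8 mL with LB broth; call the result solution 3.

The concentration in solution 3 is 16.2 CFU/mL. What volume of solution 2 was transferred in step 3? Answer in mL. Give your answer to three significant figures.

0.0901 mL

Step 1: 15 μL + 4800 μL = 4815 μL total → factor 4815/15 = 321
Step 2: 0.35 mL + 2 mL = 2.35 mL total → factor 2.35/0.35 = 6.7143
Step 3: v brought to 25.8 mL → factor = 25.8 mL/v
Product of known-step factors = 2155.3
Overall factor = 1.00 × 10^7 CFU/mL / (16.2 CFU/mL) = 6.1728 × 10^5
Step-3 factor = 6.1728 × 10^5 / 2155.3 = 286.4
v = 25.8 mL / 286.4 = 0.0901 mL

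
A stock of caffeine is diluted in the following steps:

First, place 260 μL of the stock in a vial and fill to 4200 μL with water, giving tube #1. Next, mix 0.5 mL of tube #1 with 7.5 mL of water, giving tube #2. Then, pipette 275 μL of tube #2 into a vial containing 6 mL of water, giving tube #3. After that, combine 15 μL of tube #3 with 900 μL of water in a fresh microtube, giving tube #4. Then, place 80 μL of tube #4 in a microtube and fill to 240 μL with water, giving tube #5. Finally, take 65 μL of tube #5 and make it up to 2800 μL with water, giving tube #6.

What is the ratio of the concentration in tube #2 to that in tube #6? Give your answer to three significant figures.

Step 1: 260 μL brought to 4200 μL → factor 4200/260 = 16.154
Step 2: 0.5 mL + 7.5 mL = 8 mL total → factor 8/0.5 = 16
Step 3: 275 μL + 6 mL = 6275 μL total → factor 6275/275 = 22.818
Step 4: 15 μL + 900 μL = 915 μL total → factor 915/15 = 61
Step 5: 80 μL brought to 240 μL → factor 240/80 = 3
Step 6: 65 μL brought to 2800 μL → factor 2800/65 = 43.077
Dilution factor to tube #2 = 258.46; to tube #6 = 4.6491 × 10^7
[tube #2]/[tube #6] = (factor to tube #6)/(factor to tube #2) = 4.6491 × 10^7/258.46 = 1.80 × 10^5

1.80 × 10^5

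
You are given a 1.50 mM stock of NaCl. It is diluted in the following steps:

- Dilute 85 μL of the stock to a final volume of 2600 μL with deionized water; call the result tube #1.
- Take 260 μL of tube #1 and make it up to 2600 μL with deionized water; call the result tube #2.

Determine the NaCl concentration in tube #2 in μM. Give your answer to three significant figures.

4.90 μM

Step 1: 85 μL brought to 2600 μL → factor 2600/85 = 30.588
Step 2: 260 μL brought to 2600 μL → factor 2600/260 = 10
Overall dilution factor = 30.588 × 10 = 305.88
Final = 1.50 mM / 305.88 = 0.004904 mM = 4.90 μM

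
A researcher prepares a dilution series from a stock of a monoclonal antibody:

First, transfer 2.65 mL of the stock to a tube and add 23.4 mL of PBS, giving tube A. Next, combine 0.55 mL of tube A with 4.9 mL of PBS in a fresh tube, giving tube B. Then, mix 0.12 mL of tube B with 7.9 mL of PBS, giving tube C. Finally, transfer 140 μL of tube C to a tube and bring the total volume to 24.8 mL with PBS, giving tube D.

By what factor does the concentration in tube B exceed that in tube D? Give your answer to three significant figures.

Step 1: 2.65 mL + 23.4 mL = 26.05 mL total → factor 26.05/2.65 = 9.8302
Step 2: 0.55 mL + 4.9 mL = 5.45 mL total → factor 5.45/0.55 = 9.9091
Step 3: 0.12 mL + 7.9 mL = 8.02 mL total → factor 8.02/0.12 = 66.833
Step 4: 140 μL brought to 24.8 mL → factor 24800/140 = 177.14
Dilution factor to tube B = 97.408; to tube D = 1.1532 × 10^6
[tube B]/[tube D] = (factor to tube D)/(factor to tube B) = 1.1532 × 10^6/97.408 = 1.18 × 10^4

1.18 × 10^4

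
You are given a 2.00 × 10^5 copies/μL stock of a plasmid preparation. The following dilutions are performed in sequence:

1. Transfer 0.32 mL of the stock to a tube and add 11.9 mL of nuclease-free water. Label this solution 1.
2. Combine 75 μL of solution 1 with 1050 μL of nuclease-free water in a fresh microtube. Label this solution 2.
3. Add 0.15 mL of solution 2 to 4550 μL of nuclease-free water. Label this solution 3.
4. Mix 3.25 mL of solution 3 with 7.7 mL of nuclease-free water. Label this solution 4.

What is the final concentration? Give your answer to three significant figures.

Step 1: 0.32 mL + 11.9 mL = 12.22 mL total → factor 12.22/0.32 = 38.188
Step 2: 75 μL + 1050 μL = 1125 μL total → factor 1125/75 = 15
Step 3: 0.15 mL + 4550 μL = 4.7 mL total → factor 4.7/0.15 = 31.333
Step 4: 3.25 mL + 7.7 mL = 10.95 mL total → factor 10.95/3.25 = 3.3692
Overall dilution factor = 38.188 × 15 × 31.333 × 3.3692 = 60471
Final = 2.00 × 10^5 copies/μL / 60471 = 3.31 copies/μL

3.31 copies/μL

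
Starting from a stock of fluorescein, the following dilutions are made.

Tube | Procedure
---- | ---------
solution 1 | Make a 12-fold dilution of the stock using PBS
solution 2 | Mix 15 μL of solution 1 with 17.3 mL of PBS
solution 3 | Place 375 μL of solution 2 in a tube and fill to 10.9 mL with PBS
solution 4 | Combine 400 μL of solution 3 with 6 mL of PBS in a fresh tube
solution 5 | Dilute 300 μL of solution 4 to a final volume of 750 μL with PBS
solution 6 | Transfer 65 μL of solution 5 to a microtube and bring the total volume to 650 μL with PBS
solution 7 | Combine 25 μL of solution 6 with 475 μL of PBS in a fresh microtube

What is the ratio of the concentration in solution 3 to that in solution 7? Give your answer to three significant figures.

Step 1: 12-fold → factor 12
Step 2: 15 μL + 17.3 mL = 17315 μL total → factor 17315/15 = 1154.3
Step 3: 375 μL brought to 10.9 mL → factor 10900/375 = 29.067
Step 4: 400 μL + 6 mL = 6400 μL total → factor 6400/400 = 16
Step 5: 300 μL brought to 750 μL → factor 750/300 = 2.5
Step 6: 65 μL brought to 650 μL → factor 650/65 = 10
Step 7: 25 μL + 475 μL = 500 μL total → factor 500/25 = 20
Dilution factor to solution 3 = 4.0263 × 10^5; to solution 7 = 3.2211 × 10^9
[solution 3]/[solution 7] = (factor to solution 7)/(factor to solution 3) = 3.2211 × 10^9/4.0263 × 10^5 = 8.00 × 10^3

8.00 × 10^3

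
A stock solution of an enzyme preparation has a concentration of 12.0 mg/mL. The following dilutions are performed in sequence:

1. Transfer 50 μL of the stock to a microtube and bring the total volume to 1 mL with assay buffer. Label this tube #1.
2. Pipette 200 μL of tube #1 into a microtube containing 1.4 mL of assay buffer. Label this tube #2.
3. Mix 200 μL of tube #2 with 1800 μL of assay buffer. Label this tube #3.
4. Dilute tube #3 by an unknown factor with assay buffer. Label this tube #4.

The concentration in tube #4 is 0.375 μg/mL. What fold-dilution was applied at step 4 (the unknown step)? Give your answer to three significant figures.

Step 1: 50 μL brought to 1 mL → factor 1000/50 = 20
Step 2: 200 μL + 1.4 mL = 1600 μL total → factor 1600/200 = 8
Step 3: 200 μL + 1800 μL = 2000 μL total → factor 2000/200 = 10
Step 4: unknown factor x
Product of known-step factors = 1600
Overall factor = 12.0 mg/mL / (0.375 μg/mL) = 32000
x = 32000 / 1600 = 20.0

20.0-fold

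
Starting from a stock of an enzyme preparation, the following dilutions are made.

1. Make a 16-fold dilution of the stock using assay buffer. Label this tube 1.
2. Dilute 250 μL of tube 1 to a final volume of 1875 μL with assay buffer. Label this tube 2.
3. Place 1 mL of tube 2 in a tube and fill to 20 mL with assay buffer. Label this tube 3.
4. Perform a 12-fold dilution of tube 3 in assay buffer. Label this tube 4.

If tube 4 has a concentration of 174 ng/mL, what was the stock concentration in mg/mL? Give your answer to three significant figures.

5.01 mg/mL

Step 1: 16-fold → factor 16
Step 2: 250 μL brought to 1875 μL → factor 1875/250 = 7.5
Step 3: 1 mL brought to 20 mL → factor 20/1 = 20
Step 4: 12-fold → factor 12
Overall dilution factor = 16 × 7.5 × 20 × 12 = 28800
Stock = 174 ng/mL × 28800 = 5.011 × 10^6 ng/mL = 5.01 mg/mL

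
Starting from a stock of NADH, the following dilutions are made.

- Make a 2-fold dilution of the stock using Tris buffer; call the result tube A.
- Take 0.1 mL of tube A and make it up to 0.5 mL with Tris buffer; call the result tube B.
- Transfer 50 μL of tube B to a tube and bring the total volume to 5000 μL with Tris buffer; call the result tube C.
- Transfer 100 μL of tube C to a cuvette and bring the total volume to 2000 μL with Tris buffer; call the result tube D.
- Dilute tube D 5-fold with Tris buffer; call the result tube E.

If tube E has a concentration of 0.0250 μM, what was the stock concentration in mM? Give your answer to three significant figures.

Step 1: 2-fold → factor 2
Step 2: 0.1 mL brought to 0.5 mL → factor 0.5/0.1 = 5
Step 3: 50 μL brought to 5000 μL → factor 5000/50 = 100
Step 4: 100 μL brought to 2000 μL → factor 2000/100 = 20
Step 5: 5-fold → factor 5
Overall dilution factor = 2 × 5 × 100 × 20 × 5 = 1 × 10^5
Stock = 0.0250 μM × 1 × 10^5 = 2500 μM = 2.50 mM

2.50 mM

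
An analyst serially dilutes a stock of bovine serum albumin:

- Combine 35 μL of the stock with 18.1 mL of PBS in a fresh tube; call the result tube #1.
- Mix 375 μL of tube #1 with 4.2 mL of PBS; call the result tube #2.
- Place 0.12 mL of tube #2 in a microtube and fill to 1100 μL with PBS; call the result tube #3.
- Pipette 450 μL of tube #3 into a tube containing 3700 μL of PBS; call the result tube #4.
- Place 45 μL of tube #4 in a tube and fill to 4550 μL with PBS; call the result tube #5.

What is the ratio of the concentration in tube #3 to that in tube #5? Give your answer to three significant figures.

932

Step 1: 35 μL + 18.1 mL = 18135 μL total → factor 18135/35 = 518.14
Step 2: 375 μL + 4.2 mL = 4575 μL total → factor 4575/375 = 12.2
Step 3: 0.12 mL brought to 1100 μL → factor 1.1/0.12 = 9.1667
Step 4: 450 μL + 3700 μL = 4150 μL total → factor 4150/450 = 9.2222
Step 5: 45 μL brought to 4550 μL → factor 4550/45 = 101.11
Dilution factor to tube #3 = 57946; to tube #5 = 5.4033 × 10^7
[tube #3]/[tube #5] = (factor to tube #5)/(factor to tube #3) = 5.4033 × 10^7/57946 = 932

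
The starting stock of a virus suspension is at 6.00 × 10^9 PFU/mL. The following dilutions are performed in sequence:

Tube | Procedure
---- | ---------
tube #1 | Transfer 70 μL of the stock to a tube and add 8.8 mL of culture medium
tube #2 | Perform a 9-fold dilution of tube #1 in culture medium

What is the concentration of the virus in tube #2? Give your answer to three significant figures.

Step 1: 70 μL + 8.8 mL = 8870 μL total → factor 8870/70 = 126.71
Step 2: 9-fold → factor 9
Overall dilution factor = 126.71 × 9 = 1140.4
Final = 6.00 × 10^9 PFU/mL / 1140.4 = 5.26 × 10^6 PFU/mL

5.26 × 10^6 PFU/mL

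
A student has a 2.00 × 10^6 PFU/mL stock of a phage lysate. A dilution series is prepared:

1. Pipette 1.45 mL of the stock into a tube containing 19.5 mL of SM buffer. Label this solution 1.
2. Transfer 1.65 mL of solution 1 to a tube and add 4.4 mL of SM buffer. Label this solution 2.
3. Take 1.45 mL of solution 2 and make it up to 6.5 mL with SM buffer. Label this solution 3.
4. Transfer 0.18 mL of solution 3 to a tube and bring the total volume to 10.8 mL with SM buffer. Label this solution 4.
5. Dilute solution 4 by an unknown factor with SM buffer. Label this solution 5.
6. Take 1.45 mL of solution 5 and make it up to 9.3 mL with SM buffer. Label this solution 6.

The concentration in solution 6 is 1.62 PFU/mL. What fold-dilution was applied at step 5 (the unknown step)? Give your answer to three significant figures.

13.5-fold

Step 1: 1.45 mL + 19.5 mL = 20.95 mL total → factor 20.95/1.45 = 14.448
Step 2: 1.65 mL + 4.4 mL = 6.05 mL total → factor 6.05/1.65 = 3.6667
Step 3: 1.45 mL brought to 6.5 mL → factor 6.5/1.45 = 4.4828
Step 4: 0.18 mL brought to 10.8 mL → factor 10.8/0.18 = 60
Step 5: unknown factor x
Step 6: 1.45 mL brought to 9.3 mL → factor 9.3/1.45 = 6.4138
Product of known-step factors = 91390
Overall factor = 2.00 × 10^6 PFU/mL / (1.62 PFU/mL) = 1.2346 × 10^6
x = 1.2346 × 10^6 / 91390 = 13.5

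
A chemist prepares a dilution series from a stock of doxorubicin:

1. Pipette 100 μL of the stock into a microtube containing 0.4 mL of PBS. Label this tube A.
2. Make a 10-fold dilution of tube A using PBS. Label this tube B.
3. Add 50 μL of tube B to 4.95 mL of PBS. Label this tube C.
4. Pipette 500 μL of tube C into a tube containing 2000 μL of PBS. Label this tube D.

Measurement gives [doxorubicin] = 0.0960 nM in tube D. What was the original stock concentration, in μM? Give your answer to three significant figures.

2.40 μM

Step 1: 100 μL + 0.4 mL = 500 μL total → factor 500/100 = 5
Step 2: 10-fold → factor 10
Step 3: 50 μL + 4.95 mL = 5000 μL total → factor 5000/50 = 100
Step 4: 500 μL + 2000 μL = 2500 μL total → factor 2500/500 = 5
Overall dilution factor = 5 × 10 × 100 × 5 = 25000
Stock = 0.0960 nM × 25000 = 2400 nM = 2.40 μM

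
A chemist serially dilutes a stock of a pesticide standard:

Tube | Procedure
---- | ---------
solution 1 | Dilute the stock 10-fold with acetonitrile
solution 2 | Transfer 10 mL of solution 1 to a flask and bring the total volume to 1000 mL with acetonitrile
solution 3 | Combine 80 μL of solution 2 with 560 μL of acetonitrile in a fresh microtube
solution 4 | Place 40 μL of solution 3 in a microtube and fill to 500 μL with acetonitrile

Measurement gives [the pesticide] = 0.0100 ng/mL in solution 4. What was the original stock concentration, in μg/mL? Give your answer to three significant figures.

1.00 μg/mL

Step 1: 10-fold → factor 10
Step 2: 10 mL brought to 1000 mL → factor 1000/10 = 100
Step 3: 80 μL + 560 μL = 640 μL total → factor 640/80 = 8
Step 4: 40 μL brought to 500 μL → factor 500/40 = 12.5
Overall dilution factor = 10 × 100 × 8 × 12.5 = 1 × 10^5
Stock = 0.0100 ng/mL × 1 × 10^5 = 1000 ng/mL = 1.00 μg/mL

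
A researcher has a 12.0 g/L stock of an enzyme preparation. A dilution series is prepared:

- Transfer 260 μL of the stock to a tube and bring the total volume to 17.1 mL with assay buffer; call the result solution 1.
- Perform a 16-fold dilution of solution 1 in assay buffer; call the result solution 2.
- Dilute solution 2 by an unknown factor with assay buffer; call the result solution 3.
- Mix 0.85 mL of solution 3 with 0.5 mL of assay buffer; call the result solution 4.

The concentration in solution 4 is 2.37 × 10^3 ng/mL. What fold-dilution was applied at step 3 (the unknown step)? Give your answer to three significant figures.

Step 1: 260 μL brought to 17.1 mL → factor 17100/260 = 65.769
Step 2: 16-fold → factor 16
Step 3: unknown factor x
Step 4: 0.85 mL + 0.5 mL = 1.35 mL total → factor 1.35/0.85 = 1.5882
Product of known-step factors = 1671.3
Overall factor = 12.0 g/L / (2.37 × 10^3 ng/mL) = 5063.3
x = 5063.3 / 1671.3 = 3.03

3.03-fold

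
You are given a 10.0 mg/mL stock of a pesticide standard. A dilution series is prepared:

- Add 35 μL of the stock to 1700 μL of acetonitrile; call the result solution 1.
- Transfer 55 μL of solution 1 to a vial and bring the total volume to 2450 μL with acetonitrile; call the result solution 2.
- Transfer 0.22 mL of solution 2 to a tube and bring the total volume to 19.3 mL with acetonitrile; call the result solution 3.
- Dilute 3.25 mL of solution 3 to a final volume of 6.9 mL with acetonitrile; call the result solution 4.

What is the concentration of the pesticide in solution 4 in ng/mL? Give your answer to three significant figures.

Step 1: 35 μL + 1700 μL = 1735 μL total → factor 1735/35 = 49.571
Step 2: 55 μL brought to 2450 μL → factor 2450/55 = 44.545
Step 3: 0.22 mL brought to 19.3 mL → factor 19.3/0.22 = 87.727
Step 4: 3.25 mL brought to 6.9 mL → factor 6.9/3.25 = 2.1231
Overall dilution factor = 49.571 × 44.545 × 87.727 × 2.1231 = 4.1128 × 10^5
Final = 10.0 mg/mL / 4.1128 × 10^5 = 2.431 × 10^-5 mg/mL = 24.3 ng/mL

24.3 ng/mL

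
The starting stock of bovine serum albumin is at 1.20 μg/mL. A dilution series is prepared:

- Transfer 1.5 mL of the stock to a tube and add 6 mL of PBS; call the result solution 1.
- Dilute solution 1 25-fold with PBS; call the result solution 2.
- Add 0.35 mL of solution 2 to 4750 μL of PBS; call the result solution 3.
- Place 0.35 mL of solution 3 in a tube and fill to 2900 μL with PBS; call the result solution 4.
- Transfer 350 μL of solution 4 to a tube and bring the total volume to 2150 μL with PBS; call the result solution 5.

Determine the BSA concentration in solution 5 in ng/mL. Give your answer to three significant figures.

0.0129 ng/mL

Step 1: 1.5 mL + 6 mL = 7.5 mL total → factor 7.5/1.5 = 5
Step 2: 25-fold → factor 25
Step 3: 0.35 mL + 4750 μL = 5.1 mL total → factor 5.1/0.35 = 14.571
Step 4: 0.35 mL brought to 2900 μL → factor 2.9/0.35 = 8.2857
Step 5: 350 μL brought to 2150 μL → factor 2150/350 = 6.1429
Overall dilution factor = 5 × 25 × 14.571 × 8.2857 × 6.1429 = 92707
Final = 1.20 μg/mL / 92707 = 1.294 × 10^-5 μg/mL = 0.0129 ng/mL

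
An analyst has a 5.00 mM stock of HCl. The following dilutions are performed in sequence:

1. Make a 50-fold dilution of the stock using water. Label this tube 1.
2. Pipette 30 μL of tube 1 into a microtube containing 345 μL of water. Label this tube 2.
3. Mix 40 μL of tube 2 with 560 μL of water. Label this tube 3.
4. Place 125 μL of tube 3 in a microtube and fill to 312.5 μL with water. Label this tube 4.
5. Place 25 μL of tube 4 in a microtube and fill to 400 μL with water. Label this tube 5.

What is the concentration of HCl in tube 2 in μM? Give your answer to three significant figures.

8.00 μM

Step 1: 50-fold → factor 50
Step 2: 30 μL + 345 μL = 375 μL total → factor 375/30 = 12.5
Dilution factor through tube 2 = 50 × 12.5 = 625
[tube 2] = 5.00 mM / 625 = 0.008000 mM = 8.00 μM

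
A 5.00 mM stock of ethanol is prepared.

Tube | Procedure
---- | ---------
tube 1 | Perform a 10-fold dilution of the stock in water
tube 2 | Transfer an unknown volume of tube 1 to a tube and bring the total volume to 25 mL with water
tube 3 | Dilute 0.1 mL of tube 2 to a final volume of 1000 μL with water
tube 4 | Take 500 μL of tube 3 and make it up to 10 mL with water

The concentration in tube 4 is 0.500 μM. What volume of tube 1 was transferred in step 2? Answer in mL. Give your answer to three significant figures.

5.00 mL

Step 1: 10-fold → factor 10
Step 2: v brought to 25 mL → factor = 25 mL/v
Step 3: 0.1 mL brought to 1000 μL → factor 1/0.1 = 10
Step 4: 500 μL brought to 10 mL → factor 10000/500 = 20
Product of known-step factors = 2000
Overall factor = 5.00 mM / (0.500 μM) = 10000
Step-2 factor = 10000 / 2000 = 5
v = 25 mL / 5 = 5.00 mL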